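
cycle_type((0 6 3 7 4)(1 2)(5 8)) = 2^2.5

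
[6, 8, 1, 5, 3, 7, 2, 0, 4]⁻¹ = [7, 2, 6, 4, 8, 3, 0, 5, 1]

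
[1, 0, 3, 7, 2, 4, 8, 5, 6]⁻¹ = [1, 0, 4, 2, 5, 7, 8, 3, 6]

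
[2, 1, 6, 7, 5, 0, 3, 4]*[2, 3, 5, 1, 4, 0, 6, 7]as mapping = [0→5, 1→3, 2→6, 3→7, 4→0, 5→2, 6→1, 7→4]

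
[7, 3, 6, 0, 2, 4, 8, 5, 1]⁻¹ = [3, 8, 4, 1, 5, 7, 2, 0, 6]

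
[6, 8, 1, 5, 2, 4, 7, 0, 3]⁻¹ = [7, 2, 4, 8, 5, 3, 0, 6, 1]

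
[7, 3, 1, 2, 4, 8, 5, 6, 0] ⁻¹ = [8, 2, 3, 1, 4, 6, 7, 0, 5] 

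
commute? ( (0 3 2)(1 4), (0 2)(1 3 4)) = no: (0 3 2)(1 4) * (0 2)(1 3 4) = (0 4 3), (0 2)(1 3 4) * (0 3 2)(1 4) = (1 2 3)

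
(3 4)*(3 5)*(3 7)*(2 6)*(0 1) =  (0 1)(2 6)(3 4 5 7)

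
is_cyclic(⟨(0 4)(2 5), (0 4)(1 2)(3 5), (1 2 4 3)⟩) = no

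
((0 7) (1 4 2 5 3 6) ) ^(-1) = (0 7) (1 6 3 5 2 4) 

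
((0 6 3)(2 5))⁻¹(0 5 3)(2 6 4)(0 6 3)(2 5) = (0 6 2)(3 4 5)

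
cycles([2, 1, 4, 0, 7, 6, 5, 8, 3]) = (0 2 4 7 8 3)(5 6)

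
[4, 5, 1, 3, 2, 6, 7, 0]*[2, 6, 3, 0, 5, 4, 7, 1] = [5, 4, 6, 0, 3, 7, 1, 2]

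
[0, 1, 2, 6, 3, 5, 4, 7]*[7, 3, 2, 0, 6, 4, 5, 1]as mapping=[0→7, 1→3, 2→2, 3→5, 4→0, 5→4, 6→6, 7→1]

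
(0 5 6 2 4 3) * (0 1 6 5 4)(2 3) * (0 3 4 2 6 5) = (0 2 3 1 5)(4 6)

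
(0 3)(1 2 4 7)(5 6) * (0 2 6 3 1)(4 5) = (0 1 6 4 7)(2 5 3)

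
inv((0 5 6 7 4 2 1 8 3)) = (0 3 8 1 2 4 7 6 5)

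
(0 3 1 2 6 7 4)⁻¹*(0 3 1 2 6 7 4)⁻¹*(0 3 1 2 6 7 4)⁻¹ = (0 6 3 7 1 4 2)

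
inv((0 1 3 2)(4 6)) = (0 2 3 1)(4 6)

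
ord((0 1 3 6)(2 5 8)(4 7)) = 12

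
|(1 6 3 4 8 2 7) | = 7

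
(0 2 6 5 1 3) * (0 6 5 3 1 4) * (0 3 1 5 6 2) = (1 5 4 3 2 6)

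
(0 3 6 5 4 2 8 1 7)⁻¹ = (0 7 1 8 2 4 5 6 3)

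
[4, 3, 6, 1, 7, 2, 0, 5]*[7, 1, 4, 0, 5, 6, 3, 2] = [5, 0, 3, 1, 2, 4, 7, 6]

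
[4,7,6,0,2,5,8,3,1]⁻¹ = [3,8,4,7,0,5,2,1,6]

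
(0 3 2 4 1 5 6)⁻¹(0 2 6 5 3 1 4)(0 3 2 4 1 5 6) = (0 6 2 5 1 3 4)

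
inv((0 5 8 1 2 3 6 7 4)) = (0 4 7 6 3 2 1 8 5)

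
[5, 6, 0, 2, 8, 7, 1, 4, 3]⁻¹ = [2, 6, 3, 8, 7, 0, 1, 5, 4]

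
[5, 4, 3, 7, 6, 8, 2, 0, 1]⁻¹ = [7, 8, 6, 2, 1, 0, 4, 3, 5]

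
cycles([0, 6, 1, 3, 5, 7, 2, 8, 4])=(1 6 2)(4 5 7 8)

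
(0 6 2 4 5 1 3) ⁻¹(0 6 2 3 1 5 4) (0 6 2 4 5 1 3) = (0 3 1 5 6 2 4) 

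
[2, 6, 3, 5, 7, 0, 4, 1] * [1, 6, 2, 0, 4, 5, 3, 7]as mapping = [0→2, 1→3, 2→0, 3→5, 4→7, 5→1, 6→4, 7→6]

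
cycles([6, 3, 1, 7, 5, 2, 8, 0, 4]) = (0 6 8 4 5 2 1 3 7)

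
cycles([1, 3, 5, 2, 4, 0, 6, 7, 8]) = (0 1 3 2 5) 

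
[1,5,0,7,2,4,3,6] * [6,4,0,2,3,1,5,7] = [4,1,6,7,0,3,2,5]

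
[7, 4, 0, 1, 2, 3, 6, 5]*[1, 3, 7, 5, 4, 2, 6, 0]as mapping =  [0→0, 1→4, 2→1, 3→3, 4→7, 5→5, 6→6, 7→2]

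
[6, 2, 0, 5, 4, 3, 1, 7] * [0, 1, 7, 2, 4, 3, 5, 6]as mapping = [0→5, 1→7, 2→0, 3→3, 4→4, 5→2, 6→1, 7→6]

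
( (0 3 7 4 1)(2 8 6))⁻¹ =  (0 1 4 7 3)(2 6 8)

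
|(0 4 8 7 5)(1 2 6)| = 15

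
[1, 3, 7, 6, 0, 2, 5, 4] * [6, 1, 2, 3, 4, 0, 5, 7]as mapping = [0→1, 1→3, 2→7, 3→5, 4→6, 5→2, 6→0, 7→4]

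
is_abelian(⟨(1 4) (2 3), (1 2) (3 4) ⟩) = yes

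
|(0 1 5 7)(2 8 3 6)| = 4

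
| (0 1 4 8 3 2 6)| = 7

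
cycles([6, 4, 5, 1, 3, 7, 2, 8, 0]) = (0 6 2 5 7 8) (1 4 3) 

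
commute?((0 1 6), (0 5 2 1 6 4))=no:(0 1 6)*(0 5 2 1 6 4)=(0 6 5 2 1 4), (0 5 2 1 6 4)*(0 1 6)=(0 5 2 6 4 1)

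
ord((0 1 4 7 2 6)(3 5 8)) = 6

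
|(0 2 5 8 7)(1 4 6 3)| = 20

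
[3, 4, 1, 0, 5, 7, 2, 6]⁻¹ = [3, 2, 6, 0, 1, 4, 7, 5]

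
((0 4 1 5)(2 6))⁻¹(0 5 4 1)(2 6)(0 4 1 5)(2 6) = (0 1 5 4)(2 6)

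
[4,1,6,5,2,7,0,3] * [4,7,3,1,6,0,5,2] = [6,7,5,0,3,2,4,1]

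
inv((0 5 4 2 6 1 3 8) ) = (0 8 3 1 6 2 4 5) 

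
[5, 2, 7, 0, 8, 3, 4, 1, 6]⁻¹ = [3, 7, 1, 5, 6, 0, 8, 2, 4]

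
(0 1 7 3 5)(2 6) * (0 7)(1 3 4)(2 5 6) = (0 3 6 5 7 4 1)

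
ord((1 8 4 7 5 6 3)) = 7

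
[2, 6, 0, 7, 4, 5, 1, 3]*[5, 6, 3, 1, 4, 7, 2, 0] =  [3, 2, 5, 0, 4, 7, 6, 1]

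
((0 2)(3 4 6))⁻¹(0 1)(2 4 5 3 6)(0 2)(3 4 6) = (0 6 5 4 3)(1 2)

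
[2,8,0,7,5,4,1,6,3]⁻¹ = [2,6,0,8,5,4,7,3,1]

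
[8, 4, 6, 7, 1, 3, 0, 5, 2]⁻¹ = [6, 4, 8, 5, 1, 7, 2, 3, 0]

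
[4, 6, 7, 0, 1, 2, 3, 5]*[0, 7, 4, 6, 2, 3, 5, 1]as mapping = [0→2, 1→5, 2→1, 3→0, 4→7, 5→4, 6→6, 7→3]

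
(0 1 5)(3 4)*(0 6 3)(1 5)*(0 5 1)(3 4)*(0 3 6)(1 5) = (0 5)(1 3 6 4)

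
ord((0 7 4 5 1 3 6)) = 7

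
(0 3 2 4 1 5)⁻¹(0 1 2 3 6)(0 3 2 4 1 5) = (2 6 3 5 4)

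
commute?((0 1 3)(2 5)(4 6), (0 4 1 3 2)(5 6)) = no:(0 1 3)(2 5)(4 6) * (0 4 1 3 2)(5 6) = (0 3 4 5)(1 2 6), (0 4 1 3 2)(5 6) * (0 1 3)(2 5)(4 6) = (0 6 2 1)(3 5 4)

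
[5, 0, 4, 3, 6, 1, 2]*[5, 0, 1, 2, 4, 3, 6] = [3, 5, 4, 2, 6, 0, 1]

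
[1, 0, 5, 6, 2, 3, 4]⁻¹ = [1, 0, 4, 5, 6, 2, 3]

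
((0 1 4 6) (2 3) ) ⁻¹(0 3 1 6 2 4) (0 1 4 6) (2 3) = (0 3 6 1 2 4) 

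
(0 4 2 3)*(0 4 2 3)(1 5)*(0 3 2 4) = (0 4 2 3)(1 5)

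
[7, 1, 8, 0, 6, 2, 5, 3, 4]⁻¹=[3, 1, 5, 7, 8, 6, 4, 0, 2]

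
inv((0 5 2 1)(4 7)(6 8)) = (0 1 2 5)(4 7)(6 8)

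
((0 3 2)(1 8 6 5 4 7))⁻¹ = (0 2 3)(1 7 4 5 6 8)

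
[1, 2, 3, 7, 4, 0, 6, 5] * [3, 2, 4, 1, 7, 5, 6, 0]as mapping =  [0→2, 1→4, 2→1, 3→0, 4→7, 5→3, 6→6, 7→5]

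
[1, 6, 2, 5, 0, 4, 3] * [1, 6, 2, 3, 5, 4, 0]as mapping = [0→6, 1→0, 2→2, 3→4, 4→1, 5→5, 6→3]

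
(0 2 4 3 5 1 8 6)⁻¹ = (0 6 8 1 5 3 4 2)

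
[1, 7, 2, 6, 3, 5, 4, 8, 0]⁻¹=[8, 0, 2, 4, 6, 5, 3, 1, 7]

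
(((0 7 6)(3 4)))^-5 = (0 7 6)(3 4)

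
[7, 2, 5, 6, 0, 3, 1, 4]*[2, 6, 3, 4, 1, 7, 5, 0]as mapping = [0→0, 1→3, 2→7, 3→5, 4→2, 5→4, 6→6, 7→1]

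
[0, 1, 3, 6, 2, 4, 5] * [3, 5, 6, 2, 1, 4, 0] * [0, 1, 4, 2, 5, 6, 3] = [2, 6, 4, 0, 3, 1, 5]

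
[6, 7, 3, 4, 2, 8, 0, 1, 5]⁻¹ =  [6, 7, 4, 2, 3, 8, 0, 1, 5]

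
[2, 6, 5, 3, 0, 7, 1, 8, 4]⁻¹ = [4, 6, 0, 3, 8, 2, 1, 5, 7]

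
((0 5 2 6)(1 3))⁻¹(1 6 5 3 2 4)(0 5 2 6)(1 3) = (0 2 1 6 4 3)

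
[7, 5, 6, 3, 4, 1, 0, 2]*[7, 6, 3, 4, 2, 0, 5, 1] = [1, 0, 5, 4, 2, 6, 7, 3]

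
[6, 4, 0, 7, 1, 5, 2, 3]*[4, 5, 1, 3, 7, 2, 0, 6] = [0, 7, 4, 6, 5, 2, 1, 3]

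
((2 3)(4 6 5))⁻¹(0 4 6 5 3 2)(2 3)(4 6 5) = (0 6 5 4 2 3)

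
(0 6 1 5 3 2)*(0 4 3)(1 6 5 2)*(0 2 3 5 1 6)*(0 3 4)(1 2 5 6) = (0 2)(1 4 6 3)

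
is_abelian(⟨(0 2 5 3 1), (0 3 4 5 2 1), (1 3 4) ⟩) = no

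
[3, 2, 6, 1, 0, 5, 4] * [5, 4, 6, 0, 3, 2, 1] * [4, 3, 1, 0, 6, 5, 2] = [4, 2, 3, 6, 5, 1, 0]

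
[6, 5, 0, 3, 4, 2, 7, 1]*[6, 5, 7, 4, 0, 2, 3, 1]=[3, 2, 6, 4, 0, 7, 1, 5]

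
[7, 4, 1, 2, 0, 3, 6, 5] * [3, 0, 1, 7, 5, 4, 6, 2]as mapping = [0→2, 1→5, 2→0, 3→1, 4→3, 5→7, 6→6, 7→4]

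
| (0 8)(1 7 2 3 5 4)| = 6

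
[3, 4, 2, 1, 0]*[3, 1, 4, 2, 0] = [2, 0, 4, 1, 3]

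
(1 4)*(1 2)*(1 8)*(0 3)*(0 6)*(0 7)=(0 3 6 7)(1 4 2 8)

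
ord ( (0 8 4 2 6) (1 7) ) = 10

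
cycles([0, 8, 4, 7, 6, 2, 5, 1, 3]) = (1 8 3 7)(2 4 6 5)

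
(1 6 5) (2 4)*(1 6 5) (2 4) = (1 5 6) 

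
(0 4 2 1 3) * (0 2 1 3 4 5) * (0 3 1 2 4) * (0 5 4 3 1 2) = (0 4)(1 5)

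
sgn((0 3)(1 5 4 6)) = 1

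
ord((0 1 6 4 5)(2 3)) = 10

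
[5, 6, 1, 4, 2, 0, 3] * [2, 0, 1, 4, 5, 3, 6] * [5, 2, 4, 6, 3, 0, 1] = [6, 1, 5, 0, 2, 4, 3]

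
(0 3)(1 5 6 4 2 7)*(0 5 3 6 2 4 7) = (0 6 7 1 3 5 2)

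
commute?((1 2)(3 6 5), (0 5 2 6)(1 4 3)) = no:(1 2)(3 6 5)*(0 5 2 6)(1 4 3) = (0 5 1 6 2 4 3), (0 5 2 6)(1 4 3)*(1 2)(3 6 5) = (0 3 2 5 1 4 6)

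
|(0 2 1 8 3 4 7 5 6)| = 9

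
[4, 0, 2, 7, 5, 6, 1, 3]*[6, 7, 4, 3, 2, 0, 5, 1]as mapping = [0→2, 1→6, 2→4, 3→1, 4→0, 5→5, 6→7, 7→3]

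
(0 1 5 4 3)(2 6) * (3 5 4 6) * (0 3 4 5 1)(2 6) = (1 5 2 4)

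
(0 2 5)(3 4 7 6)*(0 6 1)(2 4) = (0 4 7 1)(2 5 6 3)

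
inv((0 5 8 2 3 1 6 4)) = (0 4 6 1 3 2 8 5)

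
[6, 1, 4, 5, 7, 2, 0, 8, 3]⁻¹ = [6, 1, 5, 8, 2, 3, 0, 4, 7]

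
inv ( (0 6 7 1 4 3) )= (0 3 4 1 7 6) 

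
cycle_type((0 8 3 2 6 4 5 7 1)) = 9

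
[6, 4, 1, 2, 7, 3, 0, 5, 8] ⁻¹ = [6, 2, 3, 5, 1, 7, 0, 4, 8] 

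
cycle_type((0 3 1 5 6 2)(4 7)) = 2.6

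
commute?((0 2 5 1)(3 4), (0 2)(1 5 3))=no:(0 2 5 1)(3 4)*(0 2)(1 5 3)=(1 2 3 4), (0 2)(1 5 3)*(0 2 5 1)(3 4)=(0 5 4 3)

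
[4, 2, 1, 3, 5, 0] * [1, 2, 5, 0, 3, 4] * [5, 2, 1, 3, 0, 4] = [3, 4, 1, 5, 0, 2]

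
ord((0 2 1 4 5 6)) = 6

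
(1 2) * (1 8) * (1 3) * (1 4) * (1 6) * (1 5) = (1 2 8 3 4 6 5)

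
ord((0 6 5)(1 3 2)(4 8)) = 6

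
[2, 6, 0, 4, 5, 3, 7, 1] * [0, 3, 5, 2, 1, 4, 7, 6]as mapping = [0→5, 1→7, 2→0, 3→1, 4→4, 5→2, 6→6, 7→3]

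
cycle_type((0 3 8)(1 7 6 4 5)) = 3.5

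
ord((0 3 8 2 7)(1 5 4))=15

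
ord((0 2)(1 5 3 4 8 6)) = 6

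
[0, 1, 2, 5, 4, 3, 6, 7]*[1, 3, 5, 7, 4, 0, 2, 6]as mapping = [0→1, 1→3, 2→5, 3→0, 4→4, 5→7, 6→2, 7→6]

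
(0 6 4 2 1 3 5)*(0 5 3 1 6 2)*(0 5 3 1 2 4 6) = (0 4 5 3 1 2)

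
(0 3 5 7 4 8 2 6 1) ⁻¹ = (0 1 6 2 8 4 7 5 3) 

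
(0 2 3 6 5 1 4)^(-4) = (0 6 4 3 1 2 5)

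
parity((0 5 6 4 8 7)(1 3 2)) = odd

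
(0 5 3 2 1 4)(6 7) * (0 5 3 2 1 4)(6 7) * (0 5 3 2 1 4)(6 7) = (0 2)(1 5)(3 4)(6 7)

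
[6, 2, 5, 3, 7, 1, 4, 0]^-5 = [7, 2, 5, 3, 6, 1, 0, 4]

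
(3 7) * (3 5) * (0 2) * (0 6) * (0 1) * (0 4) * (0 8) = (0 2 6 1 4 8)(3 7 5)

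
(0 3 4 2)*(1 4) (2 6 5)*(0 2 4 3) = (1 3) (4 6 5) 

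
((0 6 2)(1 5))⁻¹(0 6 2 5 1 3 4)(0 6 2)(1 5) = (0 1 5 3 4 6 2)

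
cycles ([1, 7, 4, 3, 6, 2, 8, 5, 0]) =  (0 1 7 5 2 4 6 8)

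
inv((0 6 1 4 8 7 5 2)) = (0 2 5 7 8 4 1 6)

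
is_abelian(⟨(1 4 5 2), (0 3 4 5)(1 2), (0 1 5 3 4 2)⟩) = no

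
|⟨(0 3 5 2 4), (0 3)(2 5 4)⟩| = 120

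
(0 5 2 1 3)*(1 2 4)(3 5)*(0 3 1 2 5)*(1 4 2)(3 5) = (0 4 1)(2 3 5)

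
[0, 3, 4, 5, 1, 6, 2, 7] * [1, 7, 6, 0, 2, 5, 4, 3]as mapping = [0→1, 1→0, 2→2, 3→5, 4→7, 5→4, 6→6, 7→3]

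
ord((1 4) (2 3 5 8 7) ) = 10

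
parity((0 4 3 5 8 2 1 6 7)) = even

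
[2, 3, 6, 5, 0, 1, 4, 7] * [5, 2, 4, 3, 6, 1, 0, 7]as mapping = [0→4, 1→3, 2→0, 3→1, 4→5, 5→2, 6→6, 7→7]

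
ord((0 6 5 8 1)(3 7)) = 10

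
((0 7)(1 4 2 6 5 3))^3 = (0 7)(1 6)(2 3)(4 5)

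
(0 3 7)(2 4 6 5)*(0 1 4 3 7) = (0 7 1 4 6 5 2 3)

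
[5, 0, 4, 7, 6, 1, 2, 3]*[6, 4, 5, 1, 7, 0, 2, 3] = [0, 6, 7, 3, 2, 4, 5, 1]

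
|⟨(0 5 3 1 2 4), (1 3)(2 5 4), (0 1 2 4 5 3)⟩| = 720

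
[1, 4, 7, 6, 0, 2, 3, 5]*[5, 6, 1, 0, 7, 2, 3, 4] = [6, 7, 4, 3, 5, 1, 0, 2]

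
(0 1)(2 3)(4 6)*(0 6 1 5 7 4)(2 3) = (0 5 7 4 1 6)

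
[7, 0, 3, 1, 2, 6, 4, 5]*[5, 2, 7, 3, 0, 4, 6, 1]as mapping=[0→1, 1→5, 2→3, 3→2, 4→7, 5→6, 6→0, 7→4]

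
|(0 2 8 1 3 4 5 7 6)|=9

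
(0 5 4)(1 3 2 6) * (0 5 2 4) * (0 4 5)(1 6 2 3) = (0 3 5 4)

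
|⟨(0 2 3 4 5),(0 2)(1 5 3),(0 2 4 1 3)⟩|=720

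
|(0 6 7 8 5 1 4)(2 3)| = 14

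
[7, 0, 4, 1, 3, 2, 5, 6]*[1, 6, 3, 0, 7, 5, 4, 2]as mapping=[0→2, 1→1, 2→7, 3→6, 4→0, 5→3, 6→5, 7→4]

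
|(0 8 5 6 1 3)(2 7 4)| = 6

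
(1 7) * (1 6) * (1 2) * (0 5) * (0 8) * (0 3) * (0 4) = (0 5 8 3 4)(1 7 6 2)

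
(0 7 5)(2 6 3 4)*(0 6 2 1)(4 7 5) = (0 5 6 3 7 4 1)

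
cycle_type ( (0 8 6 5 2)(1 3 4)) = 3.5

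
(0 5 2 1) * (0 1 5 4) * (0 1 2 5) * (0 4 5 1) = (0 5 1 2 4)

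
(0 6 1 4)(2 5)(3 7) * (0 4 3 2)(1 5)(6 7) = (0 7 2 1 3 6 5)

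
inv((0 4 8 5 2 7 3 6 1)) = (0 1 6 3 7 2 5 8 4)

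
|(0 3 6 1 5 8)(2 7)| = 6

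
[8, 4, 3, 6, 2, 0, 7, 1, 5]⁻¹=[5, 7, 4, 2, 1, 8, 3, 6, 0]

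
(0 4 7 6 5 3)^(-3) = (0 6)(3 7)(4 5)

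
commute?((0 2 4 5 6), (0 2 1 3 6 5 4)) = no:(0 2 4 5 6) * (0 2 1 3 6 5 4) = (0 1 3 6 2), (0 2 1 3 6 5 4) * (0 2 4 5 6) = (0 4 2 1 3)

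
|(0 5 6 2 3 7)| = 6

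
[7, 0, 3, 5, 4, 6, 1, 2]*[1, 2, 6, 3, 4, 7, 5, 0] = [0, 1, 3, 7, 4, 5, 2, 6]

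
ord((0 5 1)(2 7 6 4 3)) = 15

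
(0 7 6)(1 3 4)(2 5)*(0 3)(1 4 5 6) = (0 7 1)(2 6 3 5)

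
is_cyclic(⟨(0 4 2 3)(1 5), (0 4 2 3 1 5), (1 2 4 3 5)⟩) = no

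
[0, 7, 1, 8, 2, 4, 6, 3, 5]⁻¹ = [0, 2, 4, 7, 5, 8, 6, 1, 3]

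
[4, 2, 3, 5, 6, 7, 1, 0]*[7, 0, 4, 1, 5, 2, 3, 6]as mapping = [0→5, 1→4, 2→1, 3→2, 4→3, 5→6, 6→0, 7→7]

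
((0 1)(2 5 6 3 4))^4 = (2 4 3 6 5)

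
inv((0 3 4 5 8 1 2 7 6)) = (0 6 7 2 1 8 5 4 3)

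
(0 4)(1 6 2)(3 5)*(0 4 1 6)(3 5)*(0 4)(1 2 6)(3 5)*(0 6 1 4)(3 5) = (0 2 4 6 1)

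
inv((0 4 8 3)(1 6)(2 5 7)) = (0 3 8 4)(1 6)(2 7 5)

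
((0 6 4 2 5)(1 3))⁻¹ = (0 5 2 4 6)(1 3)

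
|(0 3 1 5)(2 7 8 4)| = 4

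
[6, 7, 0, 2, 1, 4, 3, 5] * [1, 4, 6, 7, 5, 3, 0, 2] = [0, 2, 1, 6, 4, 5, 7, 3]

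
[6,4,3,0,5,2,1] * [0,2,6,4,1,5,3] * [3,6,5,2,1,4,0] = [2,6,1,3,4,0,5]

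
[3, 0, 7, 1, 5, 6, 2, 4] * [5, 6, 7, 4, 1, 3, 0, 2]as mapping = [0→4, 1→5, 2→2, 3→6, 4→3, 5→0, 6→7, 7→1]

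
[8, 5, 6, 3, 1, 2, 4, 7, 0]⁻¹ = [8, 4, 5, 3, 6, 1, 2, 7, 0]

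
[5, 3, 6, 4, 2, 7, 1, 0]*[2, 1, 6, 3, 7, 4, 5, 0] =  [4, 3, 5, 7, 6, 0, 1, 2]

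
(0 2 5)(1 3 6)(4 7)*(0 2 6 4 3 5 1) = (0 6)(1 5 2)(3 4 7)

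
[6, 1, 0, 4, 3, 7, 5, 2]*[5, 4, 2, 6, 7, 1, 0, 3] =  [0, 4, 5, 7, 6, 3, 1, 2]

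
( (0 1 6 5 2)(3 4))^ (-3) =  (0 6 2 1 5)(3 4)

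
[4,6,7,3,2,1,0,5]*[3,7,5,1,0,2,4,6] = [0,4,6,1,5,7,3,2]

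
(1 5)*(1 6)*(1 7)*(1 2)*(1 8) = (1 5 6 7 2 8)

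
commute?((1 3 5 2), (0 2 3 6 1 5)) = no:(1 3 5 2)*(0 2 3 6 1 5) = (0 2 5 3)(1 6), (0 2 3 6 1 5)*(1 3 5 2) = (0 1 2 5)(3 6)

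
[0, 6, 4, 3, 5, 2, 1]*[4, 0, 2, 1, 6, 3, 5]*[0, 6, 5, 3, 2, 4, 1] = [2, 4, 1, 6, 3, 5, 0]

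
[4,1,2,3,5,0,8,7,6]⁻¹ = [5,1,2,3,0,4,8,7,6]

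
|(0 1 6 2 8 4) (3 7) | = 6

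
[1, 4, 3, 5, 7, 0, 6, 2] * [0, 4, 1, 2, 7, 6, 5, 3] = [4, 7, 2, 6, 3, 0, 5, 1]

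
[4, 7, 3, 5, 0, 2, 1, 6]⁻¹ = [4, 6, 5, 2, 0, 3, 7, 1]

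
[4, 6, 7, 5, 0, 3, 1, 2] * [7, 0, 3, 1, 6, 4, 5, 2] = [6, 5, 2, 4, 7, 1, 0, 3]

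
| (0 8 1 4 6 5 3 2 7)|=9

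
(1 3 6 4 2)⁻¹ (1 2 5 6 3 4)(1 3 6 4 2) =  (1 5 4 6 2 3)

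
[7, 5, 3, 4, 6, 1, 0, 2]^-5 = [7, 5, 3, 4, 6, 1, 0, 2]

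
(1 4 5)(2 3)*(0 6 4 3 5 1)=(0 6 4 1 3 2 5)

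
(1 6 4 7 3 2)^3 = (1 7)(2 4)(3 6)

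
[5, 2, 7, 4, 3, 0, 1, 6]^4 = [0, 1, 2, 3, 4, 5, 6, 7]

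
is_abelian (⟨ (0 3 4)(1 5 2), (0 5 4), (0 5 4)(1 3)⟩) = no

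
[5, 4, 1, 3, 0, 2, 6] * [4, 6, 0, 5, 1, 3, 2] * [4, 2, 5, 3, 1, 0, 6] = [3, 2, 6, 0, 1, 4, 5]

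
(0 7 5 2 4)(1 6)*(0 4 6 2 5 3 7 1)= (0 1 2 6)(3 7)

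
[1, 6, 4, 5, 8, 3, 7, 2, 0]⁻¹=[8, 0, 7, 5, 2, 3, 1, 6, 4]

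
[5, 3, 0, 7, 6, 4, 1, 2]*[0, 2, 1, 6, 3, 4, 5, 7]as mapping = [0→4, 1→6, 2→0, 3→7, 4→5, 5→3, 6→2, 7→1]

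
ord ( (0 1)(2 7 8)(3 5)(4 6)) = 6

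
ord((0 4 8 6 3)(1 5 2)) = 15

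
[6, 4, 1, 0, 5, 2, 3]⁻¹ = [3, 2, 5, 6, 1, 4, 0]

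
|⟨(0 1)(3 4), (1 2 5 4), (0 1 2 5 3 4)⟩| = 120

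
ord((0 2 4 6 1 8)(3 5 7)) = 6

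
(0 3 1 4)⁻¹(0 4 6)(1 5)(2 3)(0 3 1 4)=(0 6 3)(1 2)(4 5)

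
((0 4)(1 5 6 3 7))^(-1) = (0 4)(1 7 3 6 5)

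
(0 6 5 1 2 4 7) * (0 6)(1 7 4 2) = (5 7 6)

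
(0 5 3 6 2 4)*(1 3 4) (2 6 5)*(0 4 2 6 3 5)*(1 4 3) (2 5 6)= (0 2 4 3) (1 6) 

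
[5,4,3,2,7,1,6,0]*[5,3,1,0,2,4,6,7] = [4,2,0,1,7,3,6,5]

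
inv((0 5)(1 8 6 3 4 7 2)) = (0 5)(1 2 7 4 3 6 8)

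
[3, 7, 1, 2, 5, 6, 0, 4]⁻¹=[6, 2, 3, 0, 7, 4, 5, 1]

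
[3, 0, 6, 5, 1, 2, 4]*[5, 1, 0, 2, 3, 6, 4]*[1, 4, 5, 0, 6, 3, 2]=[5, 3, 6, 2, 4, 1, 0]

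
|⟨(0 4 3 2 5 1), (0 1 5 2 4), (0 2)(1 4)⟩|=720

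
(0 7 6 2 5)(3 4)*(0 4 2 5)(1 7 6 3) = (0 6 5 4 1 7 3 2)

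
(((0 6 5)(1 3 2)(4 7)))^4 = (0 6 5)(1 3 2)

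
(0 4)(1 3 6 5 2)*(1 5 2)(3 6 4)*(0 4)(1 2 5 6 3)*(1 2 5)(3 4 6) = (0 2 3)(1 4 6)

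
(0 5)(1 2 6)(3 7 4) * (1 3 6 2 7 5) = (0 1 7 4 6 3 5)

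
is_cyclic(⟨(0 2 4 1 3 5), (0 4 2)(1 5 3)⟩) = no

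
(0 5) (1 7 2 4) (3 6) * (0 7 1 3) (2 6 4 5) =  (0 2 5 7 6) (3 4) 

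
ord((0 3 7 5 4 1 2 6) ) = 8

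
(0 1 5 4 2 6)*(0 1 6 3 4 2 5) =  (0 6 1)(2 3 4 5)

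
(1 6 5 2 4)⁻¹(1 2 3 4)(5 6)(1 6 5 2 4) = (1 6 4 3)(2 5)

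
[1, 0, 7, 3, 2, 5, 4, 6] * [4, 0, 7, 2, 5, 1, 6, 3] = [0, 4, 3, 2, 7, 1, 5, 6]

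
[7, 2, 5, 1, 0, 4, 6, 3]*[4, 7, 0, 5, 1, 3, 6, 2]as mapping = [0→2, 1→0, 2→3, 3→7, 4→4, 5→1, 6→6, 7→5]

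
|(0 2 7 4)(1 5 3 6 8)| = 20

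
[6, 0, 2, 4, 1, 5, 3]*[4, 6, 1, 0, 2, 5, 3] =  [3, 4, 1, 2, 6, 5, 0]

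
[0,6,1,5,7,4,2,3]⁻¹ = [0,2,6,7,5,3,1,4]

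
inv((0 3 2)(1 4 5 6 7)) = (0 2 3)(1 7 6 5 4)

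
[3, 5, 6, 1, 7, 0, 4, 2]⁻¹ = [5, 3, 7, 0, 6, 1, 2, 4]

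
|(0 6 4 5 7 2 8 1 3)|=9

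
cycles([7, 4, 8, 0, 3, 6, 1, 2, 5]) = (0 7 2 8 5 6 1 4 3)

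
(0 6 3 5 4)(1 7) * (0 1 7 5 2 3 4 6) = (1 5 6 4)(2 3)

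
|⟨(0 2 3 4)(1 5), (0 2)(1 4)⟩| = 360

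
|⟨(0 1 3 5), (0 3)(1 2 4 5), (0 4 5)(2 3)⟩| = 720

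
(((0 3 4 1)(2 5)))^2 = (0 4)(1 3)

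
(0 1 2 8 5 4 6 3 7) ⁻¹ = (0 7 3 6 4 5 8 2 1) 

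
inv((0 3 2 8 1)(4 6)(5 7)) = (0 1 8 2 3)(4 6)(5 7)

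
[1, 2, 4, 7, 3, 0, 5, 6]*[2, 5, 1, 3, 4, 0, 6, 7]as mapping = [0→5, 1→1, 2→4, 3→7, 4→3, 5→2, 6→0, 7→6]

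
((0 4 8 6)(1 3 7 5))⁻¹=(0 6 8 4)(1 5 7 3)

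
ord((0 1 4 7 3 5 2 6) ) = 8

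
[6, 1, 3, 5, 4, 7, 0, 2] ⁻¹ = [6, 1, 7, 2, 4, 3, 0, 5] 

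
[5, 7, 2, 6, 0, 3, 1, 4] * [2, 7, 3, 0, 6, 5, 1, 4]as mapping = [0→5, 1→4, 2→3, 3→1, 4→2, 5→0, 6→7, 7→6]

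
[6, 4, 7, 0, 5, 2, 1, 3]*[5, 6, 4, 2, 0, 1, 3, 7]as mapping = [0→3, 1→0, 2→7, 3→5, 4→1, 5→4, 6→6, 7→2]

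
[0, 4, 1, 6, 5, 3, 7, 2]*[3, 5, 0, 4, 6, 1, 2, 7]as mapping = [0→3, 1→6, 2→5, 3→2, 4→1, 5→4, 6→7, 7→0]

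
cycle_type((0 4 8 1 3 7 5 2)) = 8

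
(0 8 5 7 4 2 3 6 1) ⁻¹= (0 1 6 3 2 4 7 5 8) 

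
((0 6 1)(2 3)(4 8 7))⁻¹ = (0 1 6)(2 3)(4 7 8)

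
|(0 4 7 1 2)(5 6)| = 10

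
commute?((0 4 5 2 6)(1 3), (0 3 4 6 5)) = no:(0 4 5 2 6)(1 3)*(0 3 4 6 5) = (0 6 3 1 4)(2 5), (0 3 4 6 5)*(0 4 5 2 6)(1 3) = (0 1 3 5 4)(2 6)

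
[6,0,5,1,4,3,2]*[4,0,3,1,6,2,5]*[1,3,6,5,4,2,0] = [2,4,6,1,0,3,5]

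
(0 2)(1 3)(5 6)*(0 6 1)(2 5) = (0 5 1 3)(2 6)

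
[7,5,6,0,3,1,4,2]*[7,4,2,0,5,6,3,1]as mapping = [0→1,1→6,2→3,3→7,4→0,5→4,6→5,7→2]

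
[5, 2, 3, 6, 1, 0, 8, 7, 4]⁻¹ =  [5, 4, 1, 2, 8, 0, 3, 7, 6]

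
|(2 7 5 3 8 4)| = 6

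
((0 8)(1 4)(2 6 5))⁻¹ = (0 8)(1 4)(2 5 6)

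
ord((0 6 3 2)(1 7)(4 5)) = 4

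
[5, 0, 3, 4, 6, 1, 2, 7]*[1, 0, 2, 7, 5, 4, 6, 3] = [4, 1, 7, 5, 6, 0, 2, 3]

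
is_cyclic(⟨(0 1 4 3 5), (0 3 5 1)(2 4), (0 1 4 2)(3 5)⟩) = no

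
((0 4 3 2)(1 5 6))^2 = (0 3)(1 6 5)(2 4)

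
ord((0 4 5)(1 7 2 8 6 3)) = 6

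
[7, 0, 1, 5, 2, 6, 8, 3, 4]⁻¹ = [1, 2, 4, 7, 8, 3, 5, 0, 6]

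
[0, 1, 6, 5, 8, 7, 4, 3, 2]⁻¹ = [0, 1, 8, 7, 6, 3, 2, 5, 4]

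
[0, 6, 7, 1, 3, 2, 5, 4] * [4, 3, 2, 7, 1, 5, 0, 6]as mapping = [0→4, 1→0, 2→6, 3→3, 4→7, 5→2, 6→5, 7→1]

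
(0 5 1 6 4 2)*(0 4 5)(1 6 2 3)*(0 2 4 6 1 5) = (0 2 6)(1 4 3 5)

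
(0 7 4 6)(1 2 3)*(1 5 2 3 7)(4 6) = (0 1 3 5 2 7 6)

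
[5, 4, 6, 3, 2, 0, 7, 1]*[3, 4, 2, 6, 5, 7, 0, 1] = [7, 5, 0, 6, 2, 3, 1, 4]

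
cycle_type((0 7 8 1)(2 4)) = 2.4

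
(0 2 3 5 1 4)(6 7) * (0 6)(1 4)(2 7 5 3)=(0 7)(4 6 5)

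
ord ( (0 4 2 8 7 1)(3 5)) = 6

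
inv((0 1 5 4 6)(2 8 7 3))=(0 6 4 5 1)(2 3 7 8)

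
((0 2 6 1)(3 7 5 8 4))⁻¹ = (0 1 6 2)(3 4 8 5 7)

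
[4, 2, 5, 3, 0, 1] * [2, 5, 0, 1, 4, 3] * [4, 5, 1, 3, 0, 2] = [0, 4, 3, 5, 1, 2]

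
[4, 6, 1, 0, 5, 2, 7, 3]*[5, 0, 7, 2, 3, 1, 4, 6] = [3, 4, 0, 5, 1, 7, 6, 2]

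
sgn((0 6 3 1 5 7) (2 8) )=1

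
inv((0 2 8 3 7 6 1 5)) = (0 5 1 6 7 3 8 2)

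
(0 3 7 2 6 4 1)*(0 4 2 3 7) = (0 7 3) (1 4) (2 6) 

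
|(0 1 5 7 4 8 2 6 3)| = 9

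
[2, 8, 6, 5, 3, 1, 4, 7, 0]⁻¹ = [8, 5, 0, 4, 6, 3, 2, 7, 1]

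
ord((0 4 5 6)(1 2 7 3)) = 4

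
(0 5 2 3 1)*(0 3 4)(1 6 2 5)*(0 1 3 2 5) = (0 3 6 5)(1 2 4)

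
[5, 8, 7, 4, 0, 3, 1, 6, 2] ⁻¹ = [4, 6, 8, 5, 3, 0, 7, 2, 1] 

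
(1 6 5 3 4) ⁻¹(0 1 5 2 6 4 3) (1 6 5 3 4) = (0 6 3 2 5 1 4) 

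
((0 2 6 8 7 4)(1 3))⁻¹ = (0 4 7 8 6 2)(1 3)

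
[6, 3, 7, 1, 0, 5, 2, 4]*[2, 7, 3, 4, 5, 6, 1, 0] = [1, 4, 0, 7, 2, 6, 3, 5]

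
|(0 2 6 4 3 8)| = 6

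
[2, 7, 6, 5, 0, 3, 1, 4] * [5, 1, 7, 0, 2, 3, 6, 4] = [7, 4, 6, 3, 5, 0, 1, 2]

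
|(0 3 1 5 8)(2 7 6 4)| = 20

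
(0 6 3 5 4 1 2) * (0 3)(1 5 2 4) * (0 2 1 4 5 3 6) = (1 5 4 3)(2 6)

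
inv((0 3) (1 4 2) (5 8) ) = (0 3) (1 2 4) (5 8) 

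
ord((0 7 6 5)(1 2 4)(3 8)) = 12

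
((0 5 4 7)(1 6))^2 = (0 4)(5 7)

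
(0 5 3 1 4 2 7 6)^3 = (0 1 7 5 4 6 3 2)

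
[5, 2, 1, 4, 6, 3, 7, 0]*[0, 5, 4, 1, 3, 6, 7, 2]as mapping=[0→6, 1→4, 2→5, 3→3, 4→7, 5→1, 6→2, 7→0]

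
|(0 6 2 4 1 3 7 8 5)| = 9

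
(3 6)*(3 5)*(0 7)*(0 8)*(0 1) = (0 7 8 1)(3 6 5)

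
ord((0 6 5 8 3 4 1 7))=8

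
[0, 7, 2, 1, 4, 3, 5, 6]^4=[0, 3, 2, 5, 4, 6, 7, 1]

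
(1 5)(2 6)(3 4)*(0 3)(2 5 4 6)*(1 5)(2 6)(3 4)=(0 4)(1 3 2 6)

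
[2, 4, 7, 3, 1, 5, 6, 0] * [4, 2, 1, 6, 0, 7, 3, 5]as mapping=[0→1, 1→0, 2→5, 3→6, 4→2, 5→7, 6→3, 7→4]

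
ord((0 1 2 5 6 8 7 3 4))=9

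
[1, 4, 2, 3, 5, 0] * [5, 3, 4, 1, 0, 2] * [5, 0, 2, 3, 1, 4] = [3, 5, 1, 0, 2, 4]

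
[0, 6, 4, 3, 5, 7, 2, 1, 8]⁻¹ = [0, 7, 6, 3, 2, 4, 1, 5, 8]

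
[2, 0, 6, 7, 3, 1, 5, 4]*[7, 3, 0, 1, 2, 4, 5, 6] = [0, 7, 5, 6, 1, 3, 4, 2]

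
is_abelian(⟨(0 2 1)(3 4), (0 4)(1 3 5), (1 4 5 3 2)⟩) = no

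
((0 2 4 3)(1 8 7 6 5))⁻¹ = (0 3 4 2)(1 5 6 7 8)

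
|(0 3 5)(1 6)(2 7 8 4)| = 12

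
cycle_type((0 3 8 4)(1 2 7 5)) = 4^2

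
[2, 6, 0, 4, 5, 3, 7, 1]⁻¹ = [2, 7, 0, 5, 3, 4, 1, 6]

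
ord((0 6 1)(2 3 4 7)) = 12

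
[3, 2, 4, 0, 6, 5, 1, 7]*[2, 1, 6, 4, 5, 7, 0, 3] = [4, 6, 5, 2, 0, 7, 1, 3]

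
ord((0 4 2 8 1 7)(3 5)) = 6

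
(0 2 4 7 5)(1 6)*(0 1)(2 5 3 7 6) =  (0 5 1 2 4 6)(3 7)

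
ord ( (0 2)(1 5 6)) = 6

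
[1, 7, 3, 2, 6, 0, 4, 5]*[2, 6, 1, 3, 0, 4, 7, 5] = [6, 5, 3, 1, 7, 2, 0, 4]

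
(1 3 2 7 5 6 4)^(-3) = (1 5 3 6 2 4 7)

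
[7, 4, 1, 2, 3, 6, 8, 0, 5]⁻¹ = [7, 2, 3, 4, 1, 8, 5, 0, 6]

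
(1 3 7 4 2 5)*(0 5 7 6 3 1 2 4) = (0 5 2 7) (3 6) 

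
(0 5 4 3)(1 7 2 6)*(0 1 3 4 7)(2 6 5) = (0 2 5 7 6 3 1)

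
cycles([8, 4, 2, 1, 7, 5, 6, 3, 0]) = (0 8) (1 4 7 3) 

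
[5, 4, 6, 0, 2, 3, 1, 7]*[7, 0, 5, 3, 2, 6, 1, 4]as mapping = [0→6, 1→2, 2→1, 3→7, 4→5, 5→3, 6→0, 7→4]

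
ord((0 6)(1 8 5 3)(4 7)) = 4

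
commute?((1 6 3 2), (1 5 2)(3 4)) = no:(1 6 3 2) * (1 5 2)(3 4) = (1 6 4 3)(2 5), (1 5 2)(3 4) * (1 6 3 2) = (1 5)(2 6 3 4)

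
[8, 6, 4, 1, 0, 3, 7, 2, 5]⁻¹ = [4, 3, 7, 5, 2, 8, 1, 6, 0]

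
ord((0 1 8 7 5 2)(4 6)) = 6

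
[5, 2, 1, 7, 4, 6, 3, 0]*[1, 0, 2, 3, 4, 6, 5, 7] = [6, 2, 0, 7, 4, 5, 3, 1]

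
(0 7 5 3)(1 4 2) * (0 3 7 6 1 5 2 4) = (0 6 1)(2 5 7)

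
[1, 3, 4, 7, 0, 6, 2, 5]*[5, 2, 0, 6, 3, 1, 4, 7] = [2, 6, 3, 7, 5, 4, 0, 1]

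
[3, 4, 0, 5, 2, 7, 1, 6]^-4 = [6, 3, 7, 1, 5, 4, 0, 2]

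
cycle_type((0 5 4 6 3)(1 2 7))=3.5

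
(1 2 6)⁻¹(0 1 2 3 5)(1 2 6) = (0 2 6 3 5)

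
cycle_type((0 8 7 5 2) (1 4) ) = 2.5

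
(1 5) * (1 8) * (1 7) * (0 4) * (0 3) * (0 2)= (0 4 3 2) (1 5 8 7) 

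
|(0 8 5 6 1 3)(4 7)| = 6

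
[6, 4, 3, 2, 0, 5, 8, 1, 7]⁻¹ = [4, 7, 3, 2, 1, 5, 0, 8, 6]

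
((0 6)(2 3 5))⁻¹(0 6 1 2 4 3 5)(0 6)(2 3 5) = (0 1 3 4 5 2 6)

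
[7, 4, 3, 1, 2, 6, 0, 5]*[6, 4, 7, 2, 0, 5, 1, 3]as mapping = [0→3, 1→0, 2→2, 3→4, 4→7, 5→1, 6→6, 7→5]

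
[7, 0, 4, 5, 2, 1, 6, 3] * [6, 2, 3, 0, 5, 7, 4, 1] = [1, 6, 5, 7, 3, 2, 4, 0]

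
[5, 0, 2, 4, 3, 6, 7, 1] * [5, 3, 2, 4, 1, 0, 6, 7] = [0, 5, 2, 1, 4, 6, 7, 3]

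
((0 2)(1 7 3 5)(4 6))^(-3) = (0 2)(1 7 3 5)(4 6)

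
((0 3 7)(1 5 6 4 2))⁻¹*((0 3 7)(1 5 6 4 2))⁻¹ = (0 3 7)(1 4 5 2 6)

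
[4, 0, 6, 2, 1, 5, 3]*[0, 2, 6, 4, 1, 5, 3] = [1, 0, 3, 6, 2, 5, 4]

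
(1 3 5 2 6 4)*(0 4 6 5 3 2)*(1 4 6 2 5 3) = (0 6 2 3 1 5)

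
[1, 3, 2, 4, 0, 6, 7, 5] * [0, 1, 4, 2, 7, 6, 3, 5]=[1, 2, 4, 7, 0, 3, 5, 6]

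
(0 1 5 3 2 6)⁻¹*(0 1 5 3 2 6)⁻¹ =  (0 2 5)(1 6 3)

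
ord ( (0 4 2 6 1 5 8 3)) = 8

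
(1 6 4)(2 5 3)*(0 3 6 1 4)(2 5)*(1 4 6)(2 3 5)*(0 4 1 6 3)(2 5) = (0 2)(3 5 6 4)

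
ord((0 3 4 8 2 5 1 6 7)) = 9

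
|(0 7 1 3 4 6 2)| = 7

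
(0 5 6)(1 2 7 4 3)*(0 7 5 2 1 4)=(0 2 5 6 7)(3 4)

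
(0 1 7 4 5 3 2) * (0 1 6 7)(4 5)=(0 6 7 5 3 2 1)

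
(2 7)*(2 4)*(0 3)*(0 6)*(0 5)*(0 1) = (0 3 6 5 1)(2 7 4)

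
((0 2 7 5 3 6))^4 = (0 3 7)(2 6 5)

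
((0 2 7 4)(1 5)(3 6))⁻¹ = (0 4 7 2)(1 5)(3 6)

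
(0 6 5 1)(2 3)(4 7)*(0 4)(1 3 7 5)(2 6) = (0 2 7)(1 4 5 3 6)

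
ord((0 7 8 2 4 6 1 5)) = 8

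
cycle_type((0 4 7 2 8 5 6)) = 7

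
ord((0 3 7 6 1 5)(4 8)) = 6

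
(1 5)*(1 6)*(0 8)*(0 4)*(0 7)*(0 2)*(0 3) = (0 8 4 7 2 3)(1 5 6)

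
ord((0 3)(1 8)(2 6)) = 2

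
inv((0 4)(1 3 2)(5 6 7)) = (0 4)(1 2 3)(5 7 6)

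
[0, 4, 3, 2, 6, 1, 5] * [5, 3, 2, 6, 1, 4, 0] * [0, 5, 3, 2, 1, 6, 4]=[6, 5, 4, 3, 0, 2, 1]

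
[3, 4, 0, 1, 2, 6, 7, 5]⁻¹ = [2, 3, 4, 0, 1, 7, 5, 6]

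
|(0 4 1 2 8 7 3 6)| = 8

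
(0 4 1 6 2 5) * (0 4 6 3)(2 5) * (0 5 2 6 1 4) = (0 1 3 5)(2 6)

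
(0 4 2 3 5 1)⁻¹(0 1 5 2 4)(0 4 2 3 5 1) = (0 1 3 2 4)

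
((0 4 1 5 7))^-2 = (0 5 4 7 1)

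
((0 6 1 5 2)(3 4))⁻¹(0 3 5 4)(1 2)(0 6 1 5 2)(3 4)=(0 5)(2 3 6 4)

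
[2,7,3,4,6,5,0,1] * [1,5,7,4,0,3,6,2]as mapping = [0→7,1→2,2→4,3→0,4→6,5→3,6→1,7→5]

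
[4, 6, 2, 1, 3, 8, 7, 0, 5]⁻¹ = [7, 3, 2, 4, 0, 8, 1, 6, 5]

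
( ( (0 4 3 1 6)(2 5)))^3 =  (0 1 4 6 3)(2 5)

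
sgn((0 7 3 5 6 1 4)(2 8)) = -1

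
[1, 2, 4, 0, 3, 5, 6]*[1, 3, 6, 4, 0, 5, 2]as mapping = [0→3, 1→6, 2→0, 3→1, 4→4, 5→5, 6→2]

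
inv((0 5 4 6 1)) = (0 1 6 4 5)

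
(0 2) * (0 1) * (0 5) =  (0 2 1 5)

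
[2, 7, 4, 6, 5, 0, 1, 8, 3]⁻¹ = [5, 6, 0, 8, 2, 4, 3, 1, 7]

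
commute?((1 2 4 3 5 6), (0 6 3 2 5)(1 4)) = no:(1 2 4 3 5 6)*(0 6 3 2 5)(1 4) = (0 6 4 2 1 5 3), (0 6 3 2 5)(1 4)*(1 2 4 3 5 6) = (0 1 3 4 2 6 5)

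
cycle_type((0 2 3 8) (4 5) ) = 2.4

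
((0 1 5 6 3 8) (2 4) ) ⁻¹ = (0 8 3 6 5 1) (2 4) 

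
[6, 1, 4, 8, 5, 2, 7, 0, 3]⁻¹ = [7, 1, 5, 8, 2, 4, 0, 6, 3]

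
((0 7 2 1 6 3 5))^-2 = (0 3 1 7 5 6 2)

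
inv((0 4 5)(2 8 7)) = (0 5 4)(2 7 8)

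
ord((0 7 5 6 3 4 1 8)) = 8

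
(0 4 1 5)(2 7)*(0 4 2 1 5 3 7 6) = (0 2 6)(1 3 7)(4 5)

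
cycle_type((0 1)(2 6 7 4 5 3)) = 2.6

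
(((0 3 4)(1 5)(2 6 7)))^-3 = (1 5)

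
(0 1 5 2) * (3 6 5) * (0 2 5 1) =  (1 3 6)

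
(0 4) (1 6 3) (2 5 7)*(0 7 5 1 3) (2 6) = (0 4 7 6) (1 2) 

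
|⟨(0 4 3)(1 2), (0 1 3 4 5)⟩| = 720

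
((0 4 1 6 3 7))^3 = (0 6)(1 7)(3 4)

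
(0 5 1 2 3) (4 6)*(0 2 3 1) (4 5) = (0 4 6 5) (1 3 2) 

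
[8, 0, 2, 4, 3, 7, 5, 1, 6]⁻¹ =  [1, 7, 2, 4, 3, 6, 8, 5, 0]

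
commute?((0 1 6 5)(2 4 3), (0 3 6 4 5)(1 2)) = no:(0 1 6 5)(2 4 3)*(0 3 6 4 5)(1 2) = (0 2 5 3 1 4 6), (0 3 6 4 5)(1 2)*(0 1 6 5)(2 4 3) = (0 2 6 3 5 1 4)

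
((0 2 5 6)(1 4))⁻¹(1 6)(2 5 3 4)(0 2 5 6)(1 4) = (0 4)(1 5 6 3)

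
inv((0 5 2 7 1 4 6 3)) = (0 3 6 4 1 7 2 5)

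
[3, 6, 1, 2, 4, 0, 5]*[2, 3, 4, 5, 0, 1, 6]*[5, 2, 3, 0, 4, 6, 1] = [6, 1, 0, 4, 5, 3, 2]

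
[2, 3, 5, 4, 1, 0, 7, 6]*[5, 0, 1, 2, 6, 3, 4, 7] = [1, 2, 3, 6, 0, 5, 7, 4]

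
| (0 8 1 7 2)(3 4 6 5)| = 20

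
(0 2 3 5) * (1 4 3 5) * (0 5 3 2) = (1 4 2 3)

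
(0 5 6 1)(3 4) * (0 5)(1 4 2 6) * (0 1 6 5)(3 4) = (0 1)(2 5 6 3)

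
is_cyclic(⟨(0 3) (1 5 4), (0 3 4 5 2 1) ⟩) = no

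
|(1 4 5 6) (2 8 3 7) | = 4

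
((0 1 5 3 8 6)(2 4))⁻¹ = (0 6 8 3 5 1)(2 4)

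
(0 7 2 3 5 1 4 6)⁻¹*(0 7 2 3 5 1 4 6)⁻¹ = (0 4 5 2)(1 3 7 6)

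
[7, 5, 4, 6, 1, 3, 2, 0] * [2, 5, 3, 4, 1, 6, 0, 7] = [7, 6, 1, 0, 5, 4, 3, 2] 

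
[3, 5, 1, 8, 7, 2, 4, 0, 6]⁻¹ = [7, 2, 5, 0, 6, 1, 8, 4, 3]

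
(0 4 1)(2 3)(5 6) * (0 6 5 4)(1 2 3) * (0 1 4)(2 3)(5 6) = (0 1 5 6)(2 4 3)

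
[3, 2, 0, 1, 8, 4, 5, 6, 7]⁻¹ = [2, 3, 1, 0, 5, 6, 7, 8, 4]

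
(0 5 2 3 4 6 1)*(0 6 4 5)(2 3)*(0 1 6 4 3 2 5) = (0 1 4 3)(2 5)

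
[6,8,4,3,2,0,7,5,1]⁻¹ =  [5,8,4,3,2,7,0,6,1]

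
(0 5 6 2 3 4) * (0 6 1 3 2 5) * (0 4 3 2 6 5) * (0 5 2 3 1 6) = (0 4 2)(1 3)(5 6)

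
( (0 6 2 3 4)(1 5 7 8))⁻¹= (0 4 3 2 6)(1 8 7 5)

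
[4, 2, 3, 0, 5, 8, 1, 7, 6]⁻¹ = [3, 6, 1, 2, 0, 4, 8, 7, 5]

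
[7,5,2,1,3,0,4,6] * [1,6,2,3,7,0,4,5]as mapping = [0→5,1→0,2→2,3→6,4→3,5→1,6→7,7→4]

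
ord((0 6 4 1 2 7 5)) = 7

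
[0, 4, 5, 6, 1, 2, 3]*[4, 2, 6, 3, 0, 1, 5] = [4, 0, 1, 5, 2, 6, 3]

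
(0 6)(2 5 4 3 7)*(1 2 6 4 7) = (0 4 3 1 2 5 7 6)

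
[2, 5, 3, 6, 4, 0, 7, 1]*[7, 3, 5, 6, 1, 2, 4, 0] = [5, 2, 6, 4, 1, 7, 0, 3]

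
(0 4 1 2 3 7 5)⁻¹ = (0 5 7 3 2 1 4)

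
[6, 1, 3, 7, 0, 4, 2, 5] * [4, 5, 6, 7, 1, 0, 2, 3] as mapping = [0→2, 1→5, 2→7, 3→3, 4→4, 5→1, 6→6, 7→0] 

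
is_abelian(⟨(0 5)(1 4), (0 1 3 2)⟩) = no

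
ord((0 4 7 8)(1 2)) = 4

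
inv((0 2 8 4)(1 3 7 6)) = (0 4 8 2)(1 6 7 3)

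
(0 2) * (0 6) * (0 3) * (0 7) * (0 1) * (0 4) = (0 2 6 3 7 1 4)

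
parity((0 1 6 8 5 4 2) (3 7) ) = odd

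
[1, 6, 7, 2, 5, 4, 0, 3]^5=[6, 0, 3, 7, 5, 4, 1, 2]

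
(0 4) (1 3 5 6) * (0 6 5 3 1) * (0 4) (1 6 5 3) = (1 6 4 5 3) 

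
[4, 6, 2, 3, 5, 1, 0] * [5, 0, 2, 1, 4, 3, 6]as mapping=[0→4, 1→6, 2→2, 3→1, 4→3, 5→0, 6→5]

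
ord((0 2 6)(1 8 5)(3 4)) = 6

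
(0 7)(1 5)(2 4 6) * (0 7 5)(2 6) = (0 5 1)(2 4)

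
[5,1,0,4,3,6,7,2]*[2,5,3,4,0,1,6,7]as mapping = [0→1,1→5,2→2,3→0,4→4,5→6,6→7,7→3]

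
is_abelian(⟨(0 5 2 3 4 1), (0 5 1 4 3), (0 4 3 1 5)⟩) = no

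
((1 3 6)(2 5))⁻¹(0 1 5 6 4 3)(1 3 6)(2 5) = (0 3 2 1 4 6)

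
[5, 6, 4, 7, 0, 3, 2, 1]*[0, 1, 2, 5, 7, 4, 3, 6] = [4, 3, 7, 6, 0, 5, 2, 1]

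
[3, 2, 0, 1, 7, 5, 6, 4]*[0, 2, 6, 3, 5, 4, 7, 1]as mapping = [0→3, 1→6, 2→0, 3→2, 4→1, 5→4, 6→7, 7→5]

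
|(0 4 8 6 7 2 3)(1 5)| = 14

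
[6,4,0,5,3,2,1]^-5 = [1,3,6,2,5,0,4]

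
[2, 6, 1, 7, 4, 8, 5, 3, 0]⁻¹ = [8, 2, 0, 7, 4, 6, 1, 3, 5]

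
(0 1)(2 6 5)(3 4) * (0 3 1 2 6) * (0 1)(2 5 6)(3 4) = (0 5 2 1 4)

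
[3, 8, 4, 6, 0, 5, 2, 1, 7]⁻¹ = [4, 7, 6, 0, 2, 5, 3, 8, 1]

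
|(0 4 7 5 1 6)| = 6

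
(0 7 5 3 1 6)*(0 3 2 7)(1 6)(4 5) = (2 7 4 5)(3 6)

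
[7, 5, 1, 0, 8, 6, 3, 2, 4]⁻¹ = [3, 2, 7, 6, 8, 1, 5, 0, 4]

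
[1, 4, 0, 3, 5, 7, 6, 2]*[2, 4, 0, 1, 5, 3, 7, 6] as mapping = [0→4, 1→5, 2→2, 3→1, 4→3, 5→6, 6→7, 7→0] 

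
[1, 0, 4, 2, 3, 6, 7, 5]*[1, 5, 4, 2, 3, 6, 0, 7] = [5, 1, 3, 4, 2, 0, 7, 6]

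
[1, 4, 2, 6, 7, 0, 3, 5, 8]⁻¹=[5, 0, 2, 6, 1, 7, 3, 4, 8]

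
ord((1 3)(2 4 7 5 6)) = 10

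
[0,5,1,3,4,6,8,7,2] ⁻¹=[0,2,8,3,4,1,5,7,6] 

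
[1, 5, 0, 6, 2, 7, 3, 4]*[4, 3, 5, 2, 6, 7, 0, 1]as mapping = [0→3, 1→7, 2→4, 3→0, 4→5, 5→1, 6→2, 7→6]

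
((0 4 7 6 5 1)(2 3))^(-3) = (0 6)(1 7)(2 3)(4 5)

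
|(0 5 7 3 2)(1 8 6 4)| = 20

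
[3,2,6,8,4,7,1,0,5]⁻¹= [7,6,1,0,4,8,2,5,3]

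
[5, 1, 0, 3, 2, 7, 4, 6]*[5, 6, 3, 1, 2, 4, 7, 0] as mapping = [0→4, 1→6, 2→5, 3→1, 4→3, 5→0, 6→2, 7→7] 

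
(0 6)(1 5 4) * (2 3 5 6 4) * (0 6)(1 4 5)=(0 5 2 3 1)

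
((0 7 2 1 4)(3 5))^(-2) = (0 1 7 4 2)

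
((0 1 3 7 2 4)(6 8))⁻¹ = (0 4 2 7 3 1)(6 8)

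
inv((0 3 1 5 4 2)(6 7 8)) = (0 2 4 5 1 3)(6 8 7)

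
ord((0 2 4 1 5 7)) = 6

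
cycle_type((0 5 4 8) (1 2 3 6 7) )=4.5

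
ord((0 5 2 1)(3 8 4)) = 12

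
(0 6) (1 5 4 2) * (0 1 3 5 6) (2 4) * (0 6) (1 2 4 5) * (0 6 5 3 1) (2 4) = (0 5 2 1 6 4 3) 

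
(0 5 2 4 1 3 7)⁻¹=(0 7 3 1 4 2 5)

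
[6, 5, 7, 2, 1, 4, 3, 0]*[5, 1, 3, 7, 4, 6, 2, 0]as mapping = [0→2, 1→6, 2→0, 3→3, 4→1, 5→4, 6→7, 7→5]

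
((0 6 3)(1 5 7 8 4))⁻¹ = (0 3 6)(1 4 8 7 5)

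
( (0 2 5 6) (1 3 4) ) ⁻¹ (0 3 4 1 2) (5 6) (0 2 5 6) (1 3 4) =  (0 6) (1 3 5 2 4) 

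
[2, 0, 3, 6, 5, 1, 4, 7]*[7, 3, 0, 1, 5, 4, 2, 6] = [0, 7, 1, 2, 4, 3, 5, 6]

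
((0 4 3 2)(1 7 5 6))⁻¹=(0 2 3 4)(1 6 5 7)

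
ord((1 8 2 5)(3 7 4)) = 12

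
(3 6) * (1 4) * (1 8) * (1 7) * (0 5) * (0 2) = (0 5 2) (1 4 8 7) (3 6) 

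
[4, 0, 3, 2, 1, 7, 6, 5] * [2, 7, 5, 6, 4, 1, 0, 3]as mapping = [0→4, 1→2, 2→6, 3→5, 4→7, 5→3, 6→0, 7→1]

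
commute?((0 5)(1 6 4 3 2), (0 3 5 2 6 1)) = no:(0 5)(1 6 4 3 2) * (0 3 5 2 6 1) = (0 2)(3 6 4 5), (0 3 5 2 6 1) * (0 5)(1 6 4 3 2) = (0 2 4 3)(1 5)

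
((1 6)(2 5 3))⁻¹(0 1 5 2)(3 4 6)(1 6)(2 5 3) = (0 6 3 5)(1 2 4)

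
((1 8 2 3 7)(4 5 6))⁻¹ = (1 7 3 2 8)(4 6 5)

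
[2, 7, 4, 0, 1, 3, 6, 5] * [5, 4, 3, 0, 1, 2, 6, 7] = [3, 7, 1, 5, 4, 0, 6, 2]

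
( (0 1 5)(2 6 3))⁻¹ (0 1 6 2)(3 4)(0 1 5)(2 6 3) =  (1 5 3 6)(2 4)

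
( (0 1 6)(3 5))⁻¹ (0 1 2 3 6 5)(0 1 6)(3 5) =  (0 3 1 6 2 5)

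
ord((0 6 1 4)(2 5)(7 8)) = 4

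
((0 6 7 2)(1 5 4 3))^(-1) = (0 2 7 6)(1 3 4 5)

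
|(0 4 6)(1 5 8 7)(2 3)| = 12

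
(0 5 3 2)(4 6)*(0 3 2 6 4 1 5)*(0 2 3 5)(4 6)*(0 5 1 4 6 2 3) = (0 3 6 4 2 1 5)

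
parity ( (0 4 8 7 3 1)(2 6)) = even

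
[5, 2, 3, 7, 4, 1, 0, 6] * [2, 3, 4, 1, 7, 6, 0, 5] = [6, 4, 1, 5, 7, 3, 2, 0]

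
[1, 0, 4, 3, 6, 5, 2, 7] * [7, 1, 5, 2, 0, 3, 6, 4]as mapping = [0→1, 1→7, 2→0, 3→2, 4→6, 5→3, 6→5, 7→4]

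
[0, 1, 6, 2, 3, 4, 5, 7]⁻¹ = [0, 1, 3, 4, 5, 6, 2, 7]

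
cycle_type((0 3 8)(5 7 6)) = 3^2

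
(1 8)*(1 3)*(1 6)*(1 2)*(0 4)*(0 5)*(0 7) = (0 4 5 7)(1 8 3 6 2)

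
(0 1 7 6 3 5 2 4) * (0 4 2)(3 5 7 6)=(0 1 6 5)(3 7)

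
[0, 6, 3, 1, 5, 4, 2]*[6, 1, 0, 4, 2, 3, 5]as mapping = [0→6, 1→5, 2→4, 3→1, 4→3, 5→2, 6→0]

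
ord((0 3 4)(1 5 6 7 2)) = 15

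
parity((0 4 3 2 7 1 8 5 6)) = even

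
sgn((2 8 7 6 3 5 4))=1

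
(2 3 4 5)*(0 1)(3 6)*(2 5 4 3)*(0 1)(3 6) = (2 3 6)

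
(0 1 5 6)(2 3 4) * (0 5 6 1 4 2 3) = (0 4 3 2)(1 6 5)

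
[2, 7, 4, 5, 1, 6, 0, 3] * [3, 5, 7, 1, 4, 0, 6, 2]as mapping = [0→7, 1→2, 2→4, 3→0, 4→5, 5→6, 6→3, 7→1]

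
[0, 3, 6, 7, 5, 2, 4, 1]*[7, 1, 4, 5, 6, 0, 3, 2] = [7, 5, 3, 2, 0, 4, 6, 1]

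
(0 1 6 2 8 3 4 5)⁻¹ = (0 5 4 3 8 2 6 1)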